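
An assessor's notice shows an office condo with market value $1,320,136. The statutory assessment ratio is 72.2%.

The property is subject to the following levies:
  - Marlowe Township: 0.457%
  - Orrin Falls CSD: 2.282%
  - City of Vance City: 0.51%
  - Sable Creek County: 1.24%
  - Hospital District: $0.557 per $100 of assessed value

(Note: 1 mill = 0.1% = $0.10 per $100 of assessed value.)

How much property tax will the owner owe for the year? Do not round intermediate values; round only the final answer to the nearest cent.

$48,095.35

Assessed value = $1,320,136 × 0.722 = $953,138.192
Marlowe Township: $953,138.192 × 0.00457 = $4,355.84153744
Orrin Falls CSD: $953,138.192 × 0.02282 = $21,750.61354144
City of Vance City: $953,138.192 × 0.0051 = $4,861.0047792
Sable Creek County: $953,138.192 × 0.0124 = $11,818.9135808
Hospital District: $953,138.192 × 0.00557 = $5,308.97972944
Total = $48,095.35316832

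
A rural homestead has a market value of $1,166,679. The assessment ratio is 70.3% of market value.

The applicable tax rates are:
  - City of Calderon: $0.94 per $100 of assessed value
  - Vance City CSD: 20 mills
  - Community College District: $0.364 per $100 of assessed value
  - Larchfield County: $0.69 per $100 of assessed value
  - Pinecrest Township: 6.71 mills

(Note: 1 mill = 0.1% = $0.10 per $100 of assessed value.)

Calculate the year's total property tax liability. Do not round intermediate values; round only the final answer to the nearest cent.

$38,261.18

Assessed value = $1,166,679 × 0.703 = $820,175.337
City of Calderon: $820,175.337 × 0.0094 = $7,709.6481678
Vance City CSD: $820,175.337 × 0.02 = $16,403.50674
Community College District: $820,175.337 × 0.00364 = $2,985.43822668
Larchfield County: $820,175.337 × 0.0069 = $5,659.2098253
Pinecrest Township: $820,175.337 × 0.00671 = $5,503.37651127
Total = $38,261.17947105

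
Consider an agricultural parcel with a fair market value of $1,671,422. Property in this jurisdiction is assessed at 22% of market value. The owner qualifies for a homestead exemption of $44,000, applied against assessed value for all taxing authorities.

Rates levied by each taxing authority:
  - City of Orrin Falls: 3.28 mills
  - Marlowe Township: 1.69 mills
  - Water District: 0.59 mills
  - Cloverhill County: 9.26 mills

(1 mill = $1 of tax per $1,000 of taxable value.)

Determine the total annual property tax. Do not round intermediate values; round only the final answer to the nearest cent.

Assessed value = $1,671,422 × 0.22 = $367,712.84
Taxable value = $367,712.84 − $44,000 = $323,712.84
City of Orrin Falls: $323,712.84 × 0.00328 = $1,061.7781152
Marlowe Township: $323,712.84 × 0.00169 = $547.0746996
Water District: $323,712.84 × 0.00059 = $190.9905756
Cloverhill County: $323,712.84 × 0.00926 = $2,997.5808984
Total = $1,061.7781152 + $547.0746996 + $190.9905756 + $2,997.5808984 = $4,797.4242888

$4,797.42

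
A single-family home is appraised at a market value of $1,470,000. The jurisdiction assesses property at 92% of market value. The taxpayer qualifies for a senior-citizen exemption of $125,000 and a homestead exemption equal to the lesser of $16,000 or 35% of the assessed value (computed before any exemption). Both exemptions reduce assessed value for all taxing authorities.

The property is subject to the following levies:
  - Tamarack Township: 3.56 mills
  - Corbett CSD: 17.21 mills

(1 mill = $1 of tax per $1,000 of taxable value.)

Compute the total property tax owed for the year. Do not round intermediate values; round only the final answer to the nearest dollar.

Assessed value = $1,470,000 × 0.92 = $1,352,400
Homestead exemption = min($16,000, 35% × $1,352,400) = min($16,000, $473,340) = $16,000 (dollar cap binds)
Taxable value = $1,352,400 − $125,000 − $16,000 = $1,211,400
Tamarack Township: $1,211,400 × 0.00356 = $4,312.584
Corbett CSD: $1,211,400 × 0.01721 = $20,848.194
Total = $25,160.778

$25,161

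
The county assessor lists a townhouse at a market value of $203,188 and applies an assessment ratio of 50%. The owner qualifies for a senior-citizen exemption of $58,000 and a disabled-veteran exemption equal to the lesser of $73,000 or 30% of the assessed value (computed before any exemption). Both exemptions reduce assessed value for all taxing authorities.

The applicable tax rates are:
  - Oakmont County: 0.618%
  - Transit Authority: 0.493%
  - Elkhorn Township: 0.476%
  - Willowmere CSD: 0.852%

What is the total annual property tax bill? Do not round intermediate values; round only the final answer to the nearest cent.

Assessed value = $203,188 × 0.5 = $101,594
Disabled-veteran exemption = min($73,000, 30% × $101,594) = min($73,000, $30,478.2) = $30,478.2 (percentage binds)
Taxable value = $101,594 − $58,000 − $30,478.2 = $13,115.8
Oakmont County: $13,115.8 × 0.00618 = $81.055644
Transit Authority: $13,115.8 × 0.00493 = $64.660894
Elkhorn Township: $13,115.8 × 0.00476 = $62.431208
Willowmere CSD: $13,115.8 × 0.00852 = $111.746616
Total = $319.894362

$319.89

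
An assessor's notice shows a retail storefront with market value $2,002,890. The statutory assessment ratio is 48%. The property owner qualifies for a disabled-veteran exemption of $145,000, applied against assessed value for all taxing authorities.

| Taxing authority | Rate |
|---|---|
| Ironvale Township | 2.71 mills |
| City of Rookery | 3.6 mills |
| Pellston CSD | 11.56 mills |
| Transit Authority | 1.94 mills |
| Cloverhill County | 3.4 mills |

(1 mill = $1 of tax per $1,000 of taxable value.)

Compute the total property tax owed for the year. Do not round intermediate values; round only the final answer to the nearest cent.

$18,948.35

Assessed value = $2,002,890 × 0.48 = $961,387.2
Taxable value = $961,387.2 − $145,000 = $816,387.2
Ironvale Township: $816,387.2 × 0.00271 = $2,212.409312
City of Rookery: $816,387.2 × 0.0036 = $2,938.99392
Pellston CSD: $816,387.2 × 0.01156 = $9,437.436032
Transit Authority: $816,387.2 × 0.00194 = $1,583.791168
Cloverhill County: $816,387.2 × 0.0034 = $2,775.71648
Total = $2,212.409312 + $2,938.99392 + $9,437.436032 + $1,583.791168 + $2,775.71648 = $18,948.346912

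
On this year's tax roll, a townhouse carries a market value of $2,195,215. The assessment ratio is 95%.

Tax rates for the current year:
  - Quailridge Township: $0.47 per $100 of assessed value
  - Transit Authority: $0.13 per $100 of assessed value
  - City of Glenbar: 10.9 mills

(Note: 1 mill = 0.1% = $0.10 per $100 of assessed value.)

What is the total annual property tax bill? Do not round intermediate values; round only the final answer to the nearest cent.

Assessed value = $2,195,215 × 0.95 = $2,085,454.25
Quailridge Township: $2,085,454.25 × 0.0047 = $9,801.634975
Transit Authority: $2,085,454.25 × 0.0013 = $2,711.090525
City of Glenbar: $2,085,454.25 × 0.0109 = $22,731.451325
Total = $35,244.176825

$35,244.18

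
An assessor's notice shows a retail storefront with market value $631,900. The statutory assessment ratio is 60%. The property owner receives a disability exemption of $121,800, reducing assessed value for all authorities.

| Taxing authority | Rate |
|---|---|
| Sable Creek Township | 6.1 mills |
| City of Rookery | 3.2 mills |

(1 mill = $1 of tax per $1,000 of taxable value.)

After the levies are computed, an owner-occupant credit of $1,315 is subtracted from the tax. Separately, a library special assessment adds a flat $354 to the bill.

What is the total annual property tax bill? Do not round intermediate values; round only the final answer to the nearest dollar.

$1,432

Assessed value = $631,900 × 0.6 = $379,140
Taxable value = $379,140 − $121,800 = $257,340
Sable Creek Township: $257,340 × 0.0061 = $1,569.774
City of Rookery: $257,340 × 0.0032 = $823.488
Levies subtotal = $2,393.262
After credit = $2,393.262 − $1,315 = $1,078.262
Total = $1,078.262 + $354 = $1,432.262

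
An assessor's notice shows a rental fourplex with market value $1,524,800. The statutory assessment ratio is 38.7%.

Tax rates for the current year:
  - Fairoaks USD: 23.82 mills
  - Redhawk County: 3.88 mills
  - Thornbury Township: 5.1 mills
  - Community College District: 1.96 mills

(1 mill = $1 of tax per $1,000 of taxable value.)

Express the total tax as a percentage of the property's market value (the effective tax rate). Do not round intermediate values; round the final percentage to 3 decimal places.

1.345%

Assessed value = $1,524,800 × 0.387 = $590,097.6
Fairoaks USD: $590,097.6 × 0.02382 = $14,056.124832
Redhawk County: $590,097.6 × 0.00388 = $2,289.578688
Thornbury Township: $590,097.6 × 0.0051 = $3,009.49776
Community College District: $590,097.6 × 0.00196 = $1,156.591296
Total tax = $20,511.792576
Effective rate = $20,511.792576 ÷ $1,524,800 = 1.345% of market value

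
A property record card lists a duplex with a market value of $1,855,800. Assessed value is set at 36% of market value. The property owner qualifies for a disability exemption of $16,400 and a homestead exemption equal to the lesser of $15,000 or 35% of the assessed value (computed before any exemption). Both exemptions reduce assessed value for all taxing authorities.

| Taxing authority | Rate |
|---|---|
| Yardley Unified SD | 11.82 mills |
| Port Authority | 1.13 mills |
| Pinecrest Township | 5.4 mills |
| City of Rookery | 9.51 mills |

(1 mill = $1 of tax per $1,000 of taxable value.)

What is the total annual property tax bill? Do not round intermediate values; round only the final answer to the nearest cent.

$17,738.13

Assessed value = $1,855,800 × 0.36 = $668,088
Homestead exemption = min($15,000, 35% × $668,088) = min($15,000, $233,830.8) = $15,000 (dollar cap binds)
Taxable value = $668,088 − $16,400 − $15,000 = $636,688
Yardley Unified SD: $636,688 × 0.01182 = $7,525.65216
Port Authority: $636,688 × 0.00113 = $719.45744
Pinecrest Township: $636,688 × 0.0054 = $3,438.1152
City of Rookery: $636,688 × 0.00951 = $6,054.90288
Total = $17,738.12768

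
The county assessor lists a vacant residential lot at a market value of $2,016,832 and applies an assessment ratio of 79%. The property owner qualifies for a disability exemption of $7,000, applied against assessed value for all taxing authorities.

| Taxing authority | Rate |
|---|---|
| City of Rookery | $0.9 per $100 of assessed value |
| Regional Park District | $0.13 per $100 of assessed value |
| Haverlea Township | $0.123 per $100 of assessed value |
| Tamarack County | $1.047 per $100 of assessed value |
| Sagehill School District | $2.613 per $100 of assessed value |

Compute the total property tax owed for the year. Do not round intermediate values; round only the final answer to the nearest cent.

$76,348.49

Assessed value = $2,016,832 × 0.79 = $1,593,297.28
Taxable value = $1,593,297.28 − $7,000 = $1,586,297.28
City of Rookery: $1,586,297.28 × 0.009 = $14,276.67552
Regional Park District: $1,586,297.28 × 0.0013 = $2,062.186464
Haverlea Township: $1,586,297.28 × 0.00123 = $1,951.1456544
Tamarack County: $1,586,297.28 × 0.01047 = $16,608.5325216
Sagehill School District: $1,586,297.28 × 0.02613 = $41,449.9479264
Total = $14,276.67552 + $2,062.186464 + $1,951.1456544 + $16,608.5325216 + $41,449.9479264 = $76,348.4880864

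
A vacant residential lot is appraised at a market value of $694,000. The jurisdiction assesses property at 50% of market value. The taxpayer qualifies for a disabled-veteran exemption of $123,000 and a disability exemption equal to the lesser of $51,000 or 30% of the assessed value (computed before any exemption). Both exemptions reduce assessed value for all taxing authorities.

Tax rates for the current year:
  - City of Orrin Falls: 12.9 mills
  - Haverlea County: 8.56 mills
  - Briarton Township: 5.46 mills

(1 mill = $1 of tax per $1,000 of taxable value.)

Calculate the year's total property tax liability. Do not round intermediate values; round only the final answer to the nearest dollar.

$4,657

Assessed value = $694,000 × 0.5 = $347,000
Disability exemption = min($51,000, 30% × $347,000) = min($51,000, $104,100) = $51,000 (dollar cap binds)
Taxable value = $347,000 − $123,000 − $51,000 = $173,000
City of Orrin Falls: $173,000 × 0.0129 = $2,231.7
Haverlea County: $173,000 × 0.00856 = $1,480.88
Briarton Township: $173,000 × 0.00546 = $944.58
Total = $4,657.16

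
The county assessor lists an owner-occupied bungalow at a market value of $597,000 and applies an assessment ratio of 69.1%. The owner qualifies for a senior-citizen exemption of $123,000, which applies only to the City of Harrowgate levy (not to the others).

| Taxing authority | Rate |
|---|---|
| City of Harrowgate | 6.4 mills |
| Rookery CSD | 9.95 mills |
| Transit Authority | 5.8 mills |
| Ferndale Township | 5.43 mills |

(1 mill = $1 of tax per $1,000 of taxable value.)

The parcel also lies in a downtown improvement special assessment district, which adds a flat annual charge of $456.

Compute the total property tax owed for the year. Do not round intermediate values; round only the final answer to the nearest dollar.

$11,046

Assessed value = $597,000 × 0.691 = $412,527
City of Harrowgate: ($412,527 − $123,000) × 0.0064 = $289,527 × 0.0064 = $1,852.9728
Rookery CSD: $412,527 × 0.00995 = $4,104.64365
Transit Authority: $412,527 × 0.0058 = $2,392.6566
Ferndale Township: $412,527 × 0.00543 = $2,240.02161
Levies subtotal = $10,590.29466
Total = $10,590.29466 + $456 = $11,046.29466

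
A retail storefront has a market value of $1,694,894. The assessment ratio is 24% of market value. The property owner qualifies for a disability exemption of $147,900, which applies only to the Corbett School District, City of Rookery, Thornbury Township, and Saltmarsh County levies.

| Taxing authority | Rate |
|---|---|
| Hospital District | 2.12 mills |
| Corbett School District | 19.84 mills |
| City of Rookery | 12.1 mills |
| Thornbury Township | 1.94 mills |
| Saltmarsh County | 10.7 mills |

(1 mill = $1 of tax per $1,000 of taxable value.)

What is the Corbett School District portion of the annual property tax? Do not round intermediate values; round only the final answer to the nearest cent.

$5,136.07

Assessed value = $1,694,894 × 0.24 = $406,774.56
Corbett School District taxable value = $406,774.56 − $147,900 = $258,874.56
Corbett School District levy = $258,874.56 × 0.01984 = $5,136.0712704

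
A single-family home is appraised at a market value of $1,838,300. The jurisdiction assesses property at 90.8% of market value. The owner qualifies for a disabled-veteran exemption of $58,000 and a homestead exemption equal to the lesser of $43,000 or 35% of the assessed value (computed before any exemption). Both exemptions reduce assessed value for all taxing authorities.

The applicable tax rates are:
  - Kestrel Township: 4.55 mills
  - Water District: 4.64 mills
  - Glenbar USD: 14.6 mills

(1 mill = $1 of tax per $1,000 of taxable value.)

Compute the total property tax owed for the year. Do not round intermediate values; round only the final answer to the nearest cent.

Assessed value = $1,838,300 × 0.908 = $1,669,176.4
Homestead exemption = min($43,000, 35% × $1,669,176.4) = min($43,000, $584,211.74) = $43,000 (dollar cap binds)
Taxable value = $1,669,176.4 − $58,000 − $43,000 = $1,568,176.4
Kestrel Township: $1,568,176.4 × 0.00455 = $7,135.20262
Water District: $1,568,176.4 × 0.00464 = $7,276.338496
Glenbar USD: $1,568,176.4 × 0.0146 = $22,895.37544
Total = $37,306.916556

$37,306.92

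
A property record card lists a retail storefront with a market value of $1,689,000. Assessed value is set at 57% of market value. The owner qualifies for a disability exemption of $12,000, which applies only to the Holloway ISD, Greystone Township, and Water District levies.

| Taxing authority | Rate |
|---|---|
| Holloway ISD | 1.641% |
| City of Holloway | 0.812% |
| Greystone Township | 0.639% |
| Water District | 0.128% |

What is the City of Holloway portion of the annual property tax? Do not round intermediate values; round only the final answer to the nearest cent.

$7,817.37

Assessed value = $1,689,000 × 0.57 = $962,730
City of Holloway taxable value = $962,730 (exemption does not apply)
City of Holloway levy = $962,730 × 0.00812 = $7,817.3676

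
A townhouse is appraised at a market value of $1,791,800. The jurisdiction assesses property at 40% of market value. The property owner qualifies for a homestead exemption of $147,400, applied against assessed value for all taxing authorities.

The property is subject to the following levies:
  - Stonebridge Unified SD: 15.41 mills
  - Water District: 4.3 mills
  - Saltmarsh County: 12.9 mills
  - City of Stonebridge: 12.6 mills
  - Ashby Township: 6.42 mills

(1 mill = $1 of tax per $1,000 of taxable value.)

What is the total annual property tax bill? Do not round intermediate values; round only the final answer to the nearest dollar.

Assessed value = $1,791,800 × 0.4 = $716,720
Taxable value = $716,720 − $147,400 = $569,320
Stonebridge Unified SD: $569,320 × 0.01541 = $8,773.2212
Water District: $569,320 × 0.0043 = $2,448.076
Saltmarsh County: $569,320 × 0.0129 = $7,344.228
City of Stonebridge: $569,320 × 0.0126 = $7,173.432
Ashby Township: $569,320 × 0.00642 = $3,655.0344
Total = $8,773.2212 + $2,448.076 + $7,344.228 + $7,173.432 + $3,655.0344 = $29,393.9916

$29,394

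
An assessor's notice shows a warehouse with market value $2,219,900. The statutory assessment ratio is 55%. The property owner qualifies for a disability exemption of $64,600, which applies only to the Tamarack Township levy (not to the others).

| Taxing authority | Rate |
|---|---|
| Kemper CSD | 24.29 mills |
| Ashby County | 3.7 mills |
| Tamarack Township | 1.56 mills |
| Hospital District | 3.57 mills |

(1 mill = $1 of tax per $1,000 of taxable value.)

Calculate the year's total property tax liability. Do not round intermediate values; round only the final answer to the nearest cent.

$40,336.92

Assessed value = $2,219,900 × 0.55 = $1,220,945
Kemper CSD: $1,220,945 × 0.02429 = $29,656.75405
Ashby County: $1,220,945 × 0.0037 = $4,517.4965
Tamarack Township: ($1,220,945 − $64,600) × 0.00156 = $1,156,345 × 0.00156 = $1,803.8982
Hospital District: $1,220,945 × 0.00357 = $4,358.77365
Total = $40,336.9224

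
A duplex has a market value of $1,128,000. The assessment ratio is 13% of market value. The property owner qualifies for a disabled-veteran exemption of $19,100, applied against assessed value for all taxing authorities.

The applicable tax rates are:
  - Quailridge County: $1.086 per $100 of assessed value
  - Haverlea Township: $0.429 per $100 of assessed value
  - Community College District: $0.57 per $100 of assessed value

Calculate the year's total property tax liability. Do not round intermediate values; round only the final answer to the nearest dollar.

Assessed value = $1,128,000 × 0.13 = $146,640
Taxable value = $146,640 − $19,100 = $127,540
Quailridge County: $127,540 × 0.01086 = $1,385.0844
Haverlea Township: $127,540 × 0.00429 = $547.1466
Community College District: $127,540 × 0.0057 = $726.978
Total = $1,385.0844 + $547.1466 + $726.978 = $2,659.209

$2,659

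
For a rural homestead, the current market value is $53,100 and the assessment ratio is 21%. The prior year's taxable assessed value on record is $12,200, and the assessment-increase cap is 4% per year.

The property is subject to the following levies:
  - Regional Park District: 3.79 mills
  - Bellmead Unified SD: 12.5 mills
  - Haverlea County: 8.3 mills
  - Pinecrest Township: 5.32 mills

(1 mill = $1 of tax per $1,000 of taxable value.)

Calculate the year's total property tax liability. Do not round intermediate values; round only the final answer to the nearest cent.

Uncapped assessed value = $53,100 × 0.21 = $11,151
Cap limit = $12,200 × 1.04 = $12,688
Taxable assessed value = min($11,151, $12,688) = $11,151 (cap does not bind)
Regional Park District: $11,151 × 0.00379 = $42.26229
Bellmead Unified SD: $11,151 × 0.0125 = $139.3875
Haverlea County: $11,151 × 0.0083 = $92.5533
Pinecrest Township: $11,151 × 0.00532 = $59.32332
Total = $333.52641

$333.53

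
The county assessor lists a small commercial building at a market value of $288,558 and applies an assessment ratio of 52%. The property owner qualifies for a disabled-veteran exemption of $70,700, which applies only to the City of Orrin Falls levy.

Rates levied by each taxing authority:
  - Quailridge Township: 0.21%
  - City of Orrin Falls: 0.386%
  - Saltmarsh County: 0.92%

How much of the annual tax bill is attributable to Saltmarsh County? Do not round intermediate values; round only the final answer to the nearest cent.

Assessed value = $288,558 × 0.52 = $150,050.16
Saltmarsh County taxable value = $150,050.16 (exemption does not apply)
Saltmarsh County levy = $150,050.16 × 0.0092 = $1,380.461472

$1,380.46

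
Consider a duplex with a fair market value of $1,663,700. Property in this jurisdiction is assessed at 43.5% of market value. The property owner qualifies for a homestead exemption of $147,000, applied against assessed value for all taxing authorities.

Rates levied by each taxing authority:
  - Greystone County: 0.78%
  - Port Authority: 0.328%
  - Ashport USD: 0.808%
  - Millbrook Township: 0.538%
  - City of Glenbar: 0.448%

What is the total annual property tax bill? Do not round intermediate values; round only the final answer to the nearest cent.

$16,736.11

Assessed value = $1,663,700 × 0.435 = $723,709.5
Taxable value = $723,709.5 − $147,000 = $576,709.5
Greystone County: $576,709.5 × 0.0078 = $4,498.3341
Port Authority: $576,709.5 × 0.00328 = $1,891.60716
Ashport USD: $576,709.5 × 0.00808 = $4,659.81276
Millbrook Township: $576,709.5 × 0.00538 = $3,102.69711
City of Glenbar: $576,709.5 × 0.00448 = $2,583.65856
Total = $4,498.3341 + $1,891.60716 + $4,659.81276 + $3,102.69711 + $2,583.65856 = $16,736.10969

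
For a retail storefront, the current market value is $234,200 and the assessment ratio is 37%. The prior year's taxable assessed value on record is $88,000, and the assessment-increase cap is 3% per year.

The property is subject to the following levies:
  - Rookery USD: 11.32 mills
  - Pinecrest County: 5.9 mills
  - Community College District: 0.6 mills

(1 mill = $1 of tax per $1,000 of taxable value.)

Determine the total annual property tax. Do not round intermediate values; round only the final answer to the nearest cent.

$1,544.17

Uncapped assessed value = $234,200 × 0.37 = $86,654
Cap limit = $88,000 × 1.03 = $90,640
Taxable assessed value = min($86,654, $90,640) = $86,654 (cap does not bind)
Rookery USD: $86,654 × 0.01132 = $980.92328
Pinecrest County: $86,654 × 0.0059 = $511.2586
Community College District: $86,654 × 0.0006 = $51.9924
Total = $1,544.17428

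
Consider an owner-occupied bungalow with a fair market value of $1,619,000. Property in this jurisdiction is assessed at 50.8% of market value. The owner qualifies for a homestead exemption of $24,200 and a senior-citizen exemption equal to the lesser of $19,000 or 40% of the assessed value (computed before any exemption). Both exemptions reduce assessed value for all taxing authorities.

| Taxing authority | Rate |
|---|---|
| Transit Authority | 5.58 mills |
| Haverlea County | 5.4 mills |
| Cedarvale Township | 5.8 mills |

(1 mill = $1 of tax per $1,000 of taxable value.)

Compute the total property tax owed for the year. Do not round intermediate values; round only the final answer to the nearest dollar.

$13,076

Assessed value = $1,619,000 × 0.508 = $822,452
Senior-citizen exemption = min($19,000, 40% × $822,452) = min($19,000, $328,980.8) = $19,000 (dollar cap binds)
Taxable value = $822,452 − $24,200 − $19,000 = $779,252
Transit Authority: $779,252 × 0.00558 = $4,348.22616
Haverlea County: $779,252 × 0.0054 = $4,207.9608
Cedarvale Township: $779,252 × 0.0058 = $4,519.6616
Total = $13,075.84856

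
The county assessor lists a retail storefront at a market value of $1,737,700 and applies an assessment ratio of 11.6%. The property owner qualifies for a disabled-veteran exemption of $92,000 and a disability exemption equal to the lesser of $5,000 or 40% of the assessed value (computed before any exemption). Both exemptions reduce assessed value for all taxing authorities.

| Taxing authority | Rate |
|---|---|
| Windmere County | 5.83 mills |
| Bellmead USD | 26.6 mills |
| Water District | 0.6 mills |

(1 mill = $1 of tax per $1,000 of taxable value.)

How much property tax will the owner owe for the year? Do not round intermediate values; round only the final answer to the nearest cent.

Assessed value = $1,737,700 × 0.116 = $201,573.2
Disability exemption = min($5,000, 40% × $201,573.2) = min($5,000, $80,629.28) = $5,000 (dollar cap binds)
Taxable value = $201,573.2 − $92,000 − $5,000 = $104,573.2
Windmere County: $104,573.2 × 0.00583 = $609.661756
Bellmead USD: $104,573.2 × 0.0266 = $2,781.64712
Water District: $104,573.2 × 0.0006 = $62.74392
Total = $3,454.052796

$3,454.05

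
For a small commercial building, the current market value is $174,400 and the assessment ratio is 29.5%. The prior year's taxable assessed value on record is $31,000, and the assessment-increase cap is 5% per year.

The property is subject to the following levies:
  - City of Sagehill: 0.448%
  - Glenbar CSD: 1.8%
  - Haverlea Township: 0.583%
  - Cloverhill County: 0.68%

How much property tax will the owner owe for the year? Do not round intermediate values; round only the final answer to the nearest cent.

$1,142.83

Uncapped assessed value = $174,400 × 0.295 = $51,448
Cap limit = $31,000 × 1.05 = $32,550
Taxable assessed value = min($51,448, $32,550) = $32,550 (cap binds)
City of Sagehill: $32,550 × 0.00448 = $145.824
Glenbar CSD: $32,550 × 0.018 = $585.9
Haverlea Township: $32,550 × 0.00583 = $189.7665
Cloverhill County: $32,550 × 0.0068 = $221.34
Total = $1,142.8305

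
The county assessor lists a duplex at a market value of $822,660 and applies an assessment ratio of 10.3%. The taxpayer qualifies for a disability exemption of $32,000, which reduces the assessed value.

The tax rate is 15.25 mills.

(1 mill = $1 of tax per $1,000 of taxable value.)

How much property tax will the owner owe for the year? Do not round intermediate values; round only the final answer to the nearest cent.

Assessed value = $822,660 × 0.103 = $84,733.98
Taxable value = $84,733.98 − $32,000 = $52,733.98
Tax = $52,733.98 × 0.01525 = $804.193195

$804.19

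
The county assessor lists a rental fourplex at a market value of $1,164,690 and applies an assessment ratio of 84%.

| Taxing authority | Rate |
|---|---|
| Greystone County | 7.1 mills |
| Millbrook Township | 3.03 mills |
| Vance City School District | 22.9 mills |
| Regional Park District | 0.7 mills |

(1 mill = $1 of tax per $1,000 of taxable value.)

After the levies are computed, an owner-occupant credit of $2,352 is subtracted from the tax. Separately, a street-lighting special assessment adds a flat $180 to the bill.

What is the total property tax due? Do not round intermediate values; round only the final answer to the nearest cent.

$30,827.39

Assessed value = $1,164,690 × 0.84 = $978,339.6
Greystone County: $978,339.6 × 0.0071 = $6,946.21116
Millbrook Township: $978,339.6 × 0.00303 = $2,964.368988
Vance City School District: $978,339.6 × 0.0229 = $22,403.97684
Regional Park District: $978,339.6 × 0.0007 = $684.83772
Levies subtotal = $32,999.394708
After credit = $32,999.394708 − $2,352 = $30,647.394708
Total = $30,647.394708 + $180 = $30,827.394708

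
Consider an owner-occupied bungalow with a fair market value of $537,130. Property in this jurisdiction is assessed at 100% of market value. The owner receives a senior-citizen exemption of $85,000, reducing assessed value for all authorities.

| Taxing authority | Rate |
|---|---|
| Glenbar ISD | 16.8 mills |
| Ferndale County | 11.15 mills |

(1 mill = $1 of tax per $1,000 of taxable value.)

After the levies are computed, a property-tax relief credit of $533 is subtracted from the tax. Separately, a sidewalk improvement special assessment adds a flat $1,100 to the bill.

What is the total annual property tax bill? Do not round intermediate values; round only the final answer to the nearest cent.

$13,204.03

Assessed value = $537,130 × 1 = $537,130
Taxable value = $537,130 − $85,000 = $452,130
Glenbar ISD: $452,130 × 0.0168 = $7,595.784
Ferndale County: $452,130 × 0.01115 = $5,041.2495
Levies subtotal = $12,637.0335
After credit = $12,637.0335 − $533 = $12,104.0335
Total = $12,104.0335 + $1,100 = $13,204.0335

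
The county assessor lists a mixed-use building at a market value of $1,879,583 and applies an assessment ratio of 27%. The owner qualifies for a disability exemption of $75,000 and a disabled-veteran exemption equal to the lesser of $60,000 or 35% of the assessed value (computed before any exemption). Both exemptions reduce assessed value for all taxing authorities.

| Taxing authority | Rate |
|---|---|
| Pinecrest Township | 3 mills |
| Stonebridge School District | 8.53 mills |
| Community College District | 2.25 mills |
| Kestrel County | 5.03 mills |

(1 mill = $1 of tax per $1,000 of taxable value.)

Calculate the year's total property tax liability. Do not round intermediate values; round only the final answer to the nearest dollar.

Assessed value = $1,879,583 × 0.27 = $507,487.41
Disabled-veteran exemption = min($60,000, 35% × $507,487.41) = min($60,000, $177,620.5935) = $60,000 (dollar cap binds)
Taxable value = $507,487.41 − $75,000 − $60,000 = $372,487.41
Pinecrest Township: $372,487.41 × 0.003 = $1,117.46223
Stonebridge School District: $372,487.41 × 0.00853 = $3,177.3176073
Community College District: $372,487.41 × 0.00225 = $838.0966725
Kestrel County: $372,487.41 × 0.00503 = $1,873.6116723
Total = $7,006.4881821

$7,006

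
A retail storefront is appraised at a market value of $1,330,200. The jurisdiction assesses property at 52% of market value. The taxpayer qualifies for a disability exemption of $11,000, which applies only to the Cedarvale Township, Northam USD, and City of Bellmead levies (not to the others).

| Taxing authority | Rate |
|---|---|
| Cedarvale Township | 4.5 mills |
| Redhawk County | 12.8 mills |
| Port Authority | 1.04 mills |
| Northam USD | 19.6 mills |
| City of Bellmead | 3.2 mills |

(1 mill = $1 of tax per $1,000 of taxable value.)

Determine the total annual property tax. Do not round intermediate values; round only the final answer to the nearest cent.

$28,156.40

Assessed value = $1,330,200 × 0.52 = $691,704
Cedarvale Township: ($691,704 − $11,000) × 0.0045 = $680,704 × 0.0045 = $3,063.168
Redhawk County: $691,704 × 0.0128 = $8,853.8112
Port Authority: $691,704 × 0.00104 = $719.37216
Northam USD: ($691,704 − $11,000) × 0.0196 = $680,704 × 0.0196 = $13,341.7984
City of Bellmead: ($691,704 − $11,000) × 0.0032 = $680,704 × 0.0032 = $2,178.2528
Total = $28,156.40256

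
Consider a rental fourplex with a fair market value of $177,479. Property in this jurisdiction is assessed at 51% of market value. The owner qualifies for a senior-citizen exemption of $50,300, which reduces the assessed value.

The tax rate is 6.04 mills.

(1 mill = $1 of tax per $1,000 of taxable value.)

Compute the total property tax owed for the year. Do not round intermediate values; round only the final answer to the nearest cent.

Assessed value = $177,479 × 0.51 = $90,514.29
Taxable value = $90,514.29 − $50,300 = $40,214.29
Tax = $40,214.29 × 0.00604 = $242.8943116

$242.89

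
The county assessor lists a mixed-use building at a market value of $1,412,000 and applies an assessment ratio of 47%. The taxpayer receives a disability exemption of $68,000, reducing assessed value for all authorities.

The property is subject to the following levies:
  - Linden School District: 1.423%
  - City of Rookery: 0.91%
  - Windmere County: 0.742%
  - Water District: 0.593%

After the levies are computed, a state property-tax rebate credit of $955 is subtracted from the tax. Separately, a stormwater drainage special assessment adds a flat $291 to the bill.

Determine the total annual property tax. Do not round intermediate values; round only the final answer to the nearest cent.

$21,184.08

Assessed value = $1,412,000 × 0.47 = $663,640
Taxable value = $663,640 − $68,000 = $595,640
Linden School District: $595,640 × 0.01423 = $8,475.9572
City of Rookery: $595,640 × 0.0091 = $5,420.324
Windmere County: $595,640 × 0.00742 = $4,419.6488
Water District: $595,640 × 0.00593 = $3,532.1452
Levies subtotal = $21,848.0752
After credit = $21,848.0752 − $955 = $20,893.0752
Total = $20,893.0752 + $291 = $21,184.0752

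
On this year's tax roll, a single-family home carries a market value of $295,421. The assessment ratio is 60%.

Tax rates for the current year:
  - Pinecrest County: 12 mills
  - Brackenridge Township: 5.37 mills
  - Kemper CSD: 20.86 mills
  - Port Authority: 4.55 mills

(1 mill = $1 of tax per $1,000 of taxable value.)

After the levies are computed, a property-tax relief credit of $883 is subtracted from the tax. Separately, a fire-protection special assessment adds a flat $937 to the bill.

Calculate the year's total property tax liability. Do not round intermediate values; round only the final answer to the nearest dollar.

$7,637

Assessed value = $295,421 × 0.6 = $177,252.6
Pinecrest County: $177,252.6 × 0.012 = $2,127.0312
Brackenridge Township: $177,252.6 × 0.00537 = $951.846462
Kemper CSD: $177,252.6 × 0.02086 = $3,697.489236
Port Authority: $177,252.6 × 0.00455 = $806.49933
Levies subtotal = $7,582.866228
After credit = $7,582.866228 − $883 = $6,699.866228
Total = $6,699.866228 + $937 = $7,636.866228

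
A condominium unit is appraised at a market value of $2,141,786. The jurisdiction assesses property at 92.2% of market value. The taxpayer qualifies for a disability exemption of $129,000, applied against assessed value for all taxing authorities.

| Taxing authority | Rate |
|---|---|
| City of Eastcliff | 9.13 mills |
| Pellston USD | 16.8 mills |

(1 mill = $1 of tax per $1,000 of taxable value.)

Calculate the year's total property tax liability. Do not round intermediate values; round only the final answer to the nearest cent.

Assessed value = $2,141,786 × 0.922 = $1,974,726.692
Taxable value = $1,974,726.692 − $129,000 = $1,845,726.692
City of Eastcliff: $1,845,726.692 × 0.00913 = $16,851.48469796
Pellston USD: $1,845,726.692 × 0.0168 = $31,008.2084256
Total = $16,851.48469796 + $31,008.2084256 = $47,859.69312356

$47,859.69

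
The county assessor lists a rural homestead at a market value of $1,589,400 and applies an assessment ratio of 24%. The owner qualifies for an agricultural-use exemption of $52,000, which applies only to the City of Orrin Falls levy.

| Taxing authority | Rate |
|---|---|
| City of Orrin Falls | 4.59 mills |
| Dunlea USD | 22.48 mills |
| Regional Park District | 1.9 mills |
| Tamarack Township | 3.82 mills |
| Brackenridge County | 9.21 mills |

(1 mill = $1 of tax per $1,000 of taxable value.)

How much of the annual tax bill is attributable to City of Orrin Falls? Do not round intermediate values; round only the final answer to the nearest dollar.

Assessed value = $1,589,400 × 0.24 = $381,456
City of Orrin Falls taxable value = $381,456 − $52,000 = $329,456
City of Orrin Falls levy = $329,456 × 0.00459 = $1,512.20304

$1,512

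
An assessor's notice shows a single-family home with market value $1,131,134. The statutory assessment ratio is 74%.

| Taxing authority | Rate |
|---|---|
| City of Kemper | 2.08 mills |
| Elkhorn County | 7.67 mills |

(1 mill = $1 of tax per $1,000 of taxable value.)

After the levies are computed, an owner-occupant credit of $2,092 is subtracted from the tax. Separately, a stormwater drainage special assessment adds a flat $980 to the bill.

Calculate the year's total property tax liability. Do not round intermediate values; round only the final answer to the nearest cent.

Assessed value = $1,131,134 × 0.74 = $837,039.16
City of Kemper: $837,039.16 × 0.00208 = $1,741.0414528
Elkhorn County: $837,039.16 × 0.00767 = $6,420.0903572
Levies subtotal = $8,161.13181
After credit = $8,161.13181 − $2,092 = $6,069.13181
Total = $6,069.13181 + $980 = $7,049.13181

$7,049.13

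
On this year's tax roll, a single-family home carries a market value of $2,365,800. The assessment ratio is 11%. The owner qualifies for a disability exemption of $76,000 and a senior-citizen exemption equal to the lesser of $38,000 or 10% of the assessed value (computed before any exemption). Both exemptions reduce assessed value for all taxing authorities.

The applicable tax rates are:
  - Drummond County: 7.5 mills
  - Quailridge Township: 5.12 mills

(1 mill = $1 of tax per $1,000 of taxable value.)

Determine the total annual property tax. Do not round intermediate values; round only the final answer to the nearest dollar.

$1,997

Assessed value = $2,365,800 × 0.11 = $260,238
Senior-citizen exemption = min($38,000, 10% × $260,238) = min($38,000, $26,023.8) = $26,023.8 (percentage binds)
Taxable value = $260,238 − $76,000 − $26,023.8 = $158,214.2
Drummond County: $158,214.2 × 0.0075 = $1,186.6065
Quailridge Township: $158,214.2 × 0.00512 = $810.056704
Total = $1,996.663204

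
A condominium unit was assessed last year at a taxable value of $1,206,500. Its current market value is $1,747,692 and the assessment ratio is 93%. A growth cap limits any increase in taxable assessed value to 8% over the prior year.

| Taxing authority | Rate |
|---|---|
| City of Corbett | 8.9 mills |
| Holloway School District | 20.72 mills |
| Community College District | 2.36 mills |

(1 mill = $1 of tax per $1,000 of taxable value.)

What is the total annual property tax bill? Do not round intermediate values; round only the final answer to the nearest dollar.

$41,671

Uncapped assessed value = $1,747,692 × 0.93 = $1,625,353.56
Cap limit = $1,206,500 × 1.08 = $1,303,020
Taxable assessed value = min($1,625,353.56, $1,303,020) = $1,303,020 (cap binds)
City of Corbett: $1,303,020 × 0.0089 = $11,596.878
Holloway School District: $1,303,020 × 0.02072 = $26,998.5744
Community College District: $1,303,020 × 0.00236 = $3,075.1272
Total = $41,670.5796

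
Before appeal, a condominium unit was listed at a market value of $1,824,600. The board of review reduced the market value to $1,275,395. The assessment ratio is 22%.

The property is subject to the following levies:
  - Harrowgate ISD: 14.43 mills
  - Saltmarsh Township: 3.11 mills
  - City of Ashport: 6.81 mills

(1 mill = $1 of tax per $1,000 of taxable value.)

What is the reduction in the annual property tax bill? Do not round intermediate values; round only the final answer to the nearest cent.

Old assessed value = $1,824,600 × 0.22 = $401,412
New assessed value = $1,275,395 × 0.22 = $280,586.9
Combined rate = 0.01443 + 0.00311 + 0.00681 = 0.02435
Old tax = $401,412 × 0.02435 = $9,774.3822
New tax = $280,586.9 × 0.02435 = $6,832.291015
Reduction = $9,774.3822 − $6,832.291015 = $2,942.091185

$2,942.09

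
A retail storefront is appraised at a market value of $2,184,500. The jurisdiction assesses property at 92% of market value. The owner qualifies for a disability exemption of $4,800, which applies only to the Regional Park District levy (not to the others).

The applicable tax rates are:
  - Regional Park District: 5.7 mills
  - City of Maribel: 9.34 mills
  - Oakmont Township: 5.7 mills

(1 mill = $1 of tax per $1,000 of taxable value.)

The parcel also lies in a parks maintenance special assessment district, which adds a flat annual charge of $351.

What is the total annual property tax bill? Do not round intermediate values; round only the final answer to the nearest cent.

$42,005.65

Assessed value = $2,184,500 × 0.92 = $2,009,740
Regional Park District: ($2,009,740 − $4,800) × 0.0057 = $2,004,940 × 0.0057 = $11,428.158
City of Maribel: $2,009,740 × 0.00934 = $18,770.9716
Oakmont Township: $2,009,740 × 0.0057 = $11,455.518
Levies subtotal = $41,654.6476
Total = $41,654.6476 + $351 = $42,005.6476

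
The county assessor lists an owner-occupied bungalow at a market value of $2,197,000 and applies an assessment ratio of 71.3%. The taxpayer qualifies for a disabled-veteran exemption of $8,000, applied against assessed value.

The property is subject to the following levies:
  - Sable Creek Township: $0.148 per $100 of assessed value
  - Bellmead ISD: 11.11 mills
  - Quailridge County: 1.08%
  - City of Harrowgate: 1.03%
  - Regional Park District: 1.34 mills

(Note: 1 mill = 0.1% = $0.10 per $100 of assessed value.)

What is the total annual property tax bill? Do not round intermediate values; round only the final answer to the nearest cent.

Assessed value = $2,197,000 × 0.713 = $1,566,461
Taxable value = $1,566,461 − $8,000 = $1,558,461
Sable Creek Township: $1,558,461 × 0.00148 = $2,306.52228
Bellmead ISD: $1,558,461 × 0.01111 = $17,314.50171
Quailridge County: $1,558,461 × 0.0108 = $16,831.3788
City of Harrowgate: $1,558,461 × 0.0103 = $16,052.1483
Regional Park District: $1,558,461 × 0.00134 = $2,088.33774
Total = $54,592.88883

$54,592.89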